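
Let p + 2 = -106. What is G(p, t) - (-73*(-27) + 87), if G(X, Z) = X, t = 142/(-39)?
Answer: -2166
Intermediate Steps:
p = -108 (p = -2 - 106 = -108)
t = -142/39 (t = 142*(-1/39) = -142/39 ≈ -3.6410)
G(p, t) - (-73*(-27) + 87) = -108 - (-73*(-27) + 87) = -108 - (1971 + 87) = -108 - 1*2058 = -108 - 2058 = -2166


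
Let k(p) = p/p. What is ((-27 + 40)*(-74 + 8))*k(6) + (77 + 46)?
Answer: -735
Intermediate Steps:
k(p) = 1
((-27 + 40)*(-74 + 8))*k(6) + (77 + 46) = ((-27 + 40)*(-74 + 8))*1 + (77 + 46) = (13*(-66))*1 + 123 = -858*1 + 123 = -858 + 123 = -735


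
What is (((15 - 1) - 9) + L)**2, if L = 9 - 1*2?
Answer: 144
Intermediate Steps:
L = 7 (L = 9 - 2 = 7)
(((15 - 1) - 9) + L)**2 = (((15 - 1) - 9) + 7)**2 = ((14 - 9) + 7)**2 = (5 + 7)**2 = 12**2 = 144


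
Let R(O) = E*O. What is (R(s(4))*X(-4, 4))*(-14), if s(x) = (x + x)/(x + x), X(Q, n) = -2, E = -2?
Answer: -56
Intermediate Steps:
s(x) = 1 (s(x) = (2*x)/((2*x)) = (2*x)*(1/(2*x)) = 1)
R(O) = -2*O
(R(s(4))*X(-4, 4))*(-14) = (-2*1*(-2))*(-14) = -2*(-2)*(-14) = 4*(-14) = -56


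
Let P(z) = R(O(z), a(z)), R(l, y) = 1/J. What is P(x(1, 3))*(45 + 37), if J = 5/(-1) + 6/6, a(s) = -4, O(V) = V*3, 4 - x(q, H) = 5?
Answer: -41/2 ≈ -20.500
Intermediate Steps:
x(q, H) = -1 (x(q, H) = 4 - 1*5 = 4 - 5 = -1)
O(V) = 3*V
J = -4 (J = 5*(-1) + 6*(⅙) = -5 + 1 = -4)
R(l, y) = -¼ (R(l, y) = 1/(-4) = -¼)
P(z) = -¼
P(x(1, 3))*(45 + 37) = -(45 + 37)/4 = -¼*82 = -41/2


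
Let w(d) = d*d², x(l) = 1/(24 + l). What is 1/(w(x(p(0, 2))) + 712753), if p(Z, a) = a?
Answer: 17576/12527346729 ≈ 1.4030e-6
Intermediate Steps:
w(d) = d³
1/(w(x(p(0, 2))) + 712753) = 1/((1/(24 + 2))³ + 712753) = 1/((1/26)³ + 712753) = 1/(1/17576 + 712753) = 1/(12527346729/17576) = 17576/12527346729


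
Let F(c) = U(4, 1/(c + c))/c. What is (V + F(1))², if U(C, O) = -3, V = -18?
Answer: 441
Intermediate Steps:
F(c) = -3/c
(V + F(1))² = (-18 - 3/1)² = (-18 - 3*1)² = (-18 - 3)² = (-21)² = 441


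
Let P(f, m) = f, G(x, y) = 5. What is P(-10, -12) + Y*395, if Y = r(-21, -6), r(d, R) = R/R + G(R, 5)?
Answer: 2360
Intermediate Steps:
r(d, R) = 6 (r(d, R) = R/R + 5 = 1 + 5 = 6)
Y = 6
P(-10, -12) + Y*395 = -10 + 6*395 = -10 + 2370 = 2360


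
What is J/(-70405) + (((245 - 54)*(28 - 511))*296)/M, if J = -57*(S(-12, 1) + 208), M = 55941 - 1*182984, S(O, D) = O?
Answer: 274851539148/1277780345 ≈ 215.10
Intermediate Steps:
M = -127043 (M = 55941 - 182984 = -127043)
J = -11172 (J = -57*(-12 + 208) = -57*196 = -11172)
J/(-70405) + (((245 - 54)*(28 - 511))*296)/M = -11172/(-70405) + (((245 - 54)*(28 - 511))*296)/(-127043) = -11172*(-1/70405) + ((191*(-483))*296)*(-1/127043) = 11172/70405 - 92253*296*(-1/127043) = 11172/70405 - 27306888*(-1/127043) = 11172/70405 + 3900984/18149 = 274851539148/1277780345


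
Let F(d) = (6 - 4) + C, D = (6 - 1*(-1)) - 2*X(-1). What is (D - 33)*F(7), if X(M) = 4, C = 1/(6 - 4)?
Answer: -85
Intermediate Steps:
C = 1/2 ≈ 0.50000
D = -1 (D = (6 - 1*(-1)) - 2*4 = (6 + 1) - 8 = 7 - 8 = -1)
F(d) = 5/2 (F(d) = (6 - 4) + 1/2 = 2 + 1/2 = 5/2)
(D - 33)*F(7) = (-1 - 33)*(5/2) = -34*5/2 = -85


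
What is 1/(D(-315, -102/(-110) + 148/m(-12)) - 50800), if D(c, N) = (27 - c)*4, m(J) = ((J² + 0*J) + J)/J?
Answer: -1/49432 ≈ -2.0230e-5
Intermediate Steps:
m(J) = (J + J²)/J (m(J) = ((J² + 0) + J)/J = (J² + J)/J = (J + J²)/J)
D(c, N) = 108 - 4*c
1/(D(-315, -102/(-110) + 148/m(-12)) - 50800) = 1/((108 - 4*(-315)) - 50800) = 1/((108 + 1260) - 50800) = 1/(1368 - 50800) = 1/(-49432) = -1/49432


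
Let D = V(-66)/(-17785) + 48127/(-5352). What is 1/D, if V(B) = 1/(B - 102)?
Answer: -111049540/998595107 ≈ -0.11121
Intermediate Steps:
V(B) = 1/(-102 + B)
D = -998595107/111049540 (D = 1/(-102 - 66*(-17785)) + 48127/(-5352) = -1/17785/(-168) + 48127*(-1/5352) = -1/168*(-1/17785) - 48127/5352 = 1/2987880 - 48127/5352 = -998595107/111049540 ≈ -8.9923)
1/D = 1/(-998595107/111049540) = -111049540/998595107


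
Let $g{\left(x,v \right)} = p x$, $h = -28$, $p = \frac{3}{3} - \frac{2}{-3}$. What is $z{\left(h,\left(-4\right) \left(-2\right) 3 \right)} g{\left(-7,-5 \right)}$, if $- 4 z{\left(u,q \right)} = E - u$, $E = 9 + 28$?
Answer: $\frac{2275}{12} \approx 189.58$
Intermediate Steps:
$p = \frac{5}{3}$ ($p = 3 \cdot \frac{1}{3} - - \frac{2}{3} = 1 + \frac{2}{3} = \frac{5}{3} \approx 1.6667$)
$E = 37$
$g{\left(x,v \right)} = \frac{5 x}{3}$
$z{\left(u,q \right)} = - \frac{37}{4} + \frac{u}{4}$ ($z{\left(u,q \right)} = - \frac{37 - u}{4} = - \frac{37}{4} + \frac{u}{4}$)
$z{\left(h,\left(-4\right) \left(-2\right) 3 \right)} g{\left(-7,-5 \right)} = \left(- \frac{37}{4} + \frac{1}{4} \left(-28\right)\right) \frac{5}{3} \left(-7\right) = \left(- \frac{37}{4} - 7\right) \left(- \frac{35}{3}\right) = \left(- \frac{65}{4}\right) \left(- \frac{35}{3}\right) = \frac{2275}{12}$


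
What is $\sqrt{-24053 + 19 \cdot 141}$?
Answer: $i \sqrt{21374} \approx 146.2 i$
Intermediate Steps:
$\sqrt{-24053 + 19 \cdot 141} = \sqrt{-24053 + 2679} = \sqrt{-21374} = i \sqrt{21374}$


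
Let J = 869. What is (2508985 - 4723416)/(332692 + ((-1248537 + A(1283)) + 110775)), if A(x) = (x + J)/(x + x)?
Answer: 2841114973/1032903734 ≈ 2.7506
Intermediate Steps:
A(x) = (869 + x)/(2*x) (A(x) = (x + 869)/(x + x) = (869 + x)/((2*x)) = (869 + x)*(1/(2*x)) = (869 + x)/(2*x))
(2508985 - 4723416)/(332692 + ((-1248537 + A(1283)) + 110775)) = (2508985 - 4723416)/(332692 + ((-1248537 + (½)*(869 + 1283)/1283) + 110775)) = -2214431/(332692 + ((-1248537 + (½)*(1/1283)*2152) + 110775)) = -2214431/(332692 + ((-1248537 + 1076/1283) + 110775)) = -2214431/(332692 + (-1601871895/1283 + 110775)) = -2214431/(332692 - 1459747570/1283) = -2214431/(-1032903734/1283) = -2214431*(-1283/1032903734) = 2841114973/1032903734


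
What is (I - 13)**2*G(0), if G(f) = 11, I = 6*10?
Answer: 24299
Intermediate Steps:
I = 60
(I - 13)**2*G(0) = (60 - 13)**2*11 = 47**2*11 = 2209*11 = 24299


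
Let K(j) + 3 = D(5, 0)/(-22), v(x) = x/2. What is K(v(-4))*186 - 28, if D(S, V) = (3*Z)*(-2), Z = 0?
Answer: -586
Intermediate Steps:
v(x) = x/2 (v(x) = x*(½) = x/2)
D(S, V) = 0 (D(S, V) = (3*0)*(-2) = 0*(-2) = 0)
K(j) = -3 (K(j) = -3 + 0/(-22) = -3 + 0*(-1/22) = -3 + 0 = -3)
K(v(-4))*186 - 28 = -3*186 - 28 = -558 - 28 = -586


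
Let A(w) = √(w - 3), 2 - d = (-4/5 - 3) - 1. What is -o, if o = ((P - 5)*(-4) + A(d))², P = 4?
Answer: -(20 + √95)²/25 ≈ -35.395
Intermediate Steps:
d = 34/5 (d = 2 - ((-4/5 - 3) - 1) = 2 - ((-4*⅕ - 3) - 1) = 2 - ((-⅘ - 3) - 1) = 2 - (-19/5 - 1) = 2 - 1*(-24/5) = 2 + 24/5 = 34/5 ≈ 6.8000)
A(w) = √(-3 + w)
o = (4 + √95/5)² (o = ((4 - 5)*(-4) + √(-3 + 34/5))² = (-1*(-4) + √(19/5))² = (4 + √95/5)² ≈ 35.395)
-o = -(20 + √95)²/25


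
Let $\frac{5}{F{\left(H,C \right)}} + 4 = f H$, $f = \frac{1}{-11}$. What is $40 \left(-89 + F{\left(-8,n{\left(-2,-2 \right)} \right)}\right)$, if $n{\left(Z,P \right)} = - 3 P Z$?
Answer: $- \frac{32590}{9} \approx -3621.1$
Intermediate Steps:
$n{\left(Z,P \right)} = - 3 P Z$
$f = - \frac{1}{11} \approx -0.090909$
$F{\left(H,C \right)} = \frac{5}{-4 - \frac{H}{11}}$
$40 \left(-89 + F{\left(-8,n{\left(-2,-2 \right)} \right)}\right) = 40 \left(-89 + \frac{55}{-44 - -8}\right) = 40 \left(-89 + \frac{55}{-44 + 8}\right) = 40 \left(-89 + \frac{55}{-36}\right) = 40 \left(-89 + 55 \left(- \frac{1}{36}\right)\right) = 40 \left(-89 - \frac{55}{36}\right) = 40 \left(- \frac{3259}{36}\right) = - \frac{32590}{9}$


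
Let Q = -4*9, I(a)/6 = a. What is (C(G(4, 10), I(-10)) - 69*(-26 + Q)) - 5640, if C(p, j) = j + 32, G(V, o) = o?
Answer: -1390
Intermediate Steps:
I(a) = 6*a
C(p, j) = 32 + j
Q = -36
(C(G(4, 10), I(-10)) - 69*(-26 + Q)) - 5640 = ((32 + 6*(-10)) - 69*(-26 - 36)) - 5640 = ((32 - 60) - 69*(-62)) - 5640 = (-28 + 4278) - 5640 = 4250 - 5640 = -1390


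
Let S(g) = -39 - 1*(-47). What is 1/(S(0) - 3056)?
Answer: -1/3048 ≈ -0.00032808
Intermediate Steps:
S(g) = 8 (S(g) = -39 + 47 = 8)
1/(S(0) - 3056) = 1/(8 - 3056) = 1/(-3048) = -1/3048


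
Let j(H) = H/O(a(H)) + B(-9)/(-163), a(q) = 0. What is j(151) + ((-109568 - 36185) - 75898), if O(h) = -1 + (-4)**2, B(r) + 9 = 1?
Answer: -541911962/2445 ≈ -2.2164e+5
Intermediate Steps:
B(r) = -8 (B(r) = -9 + 1 = -8)
O(h) = 15 (O(h) = -1 + 16 = 15)
j(H) = 8/163 + H/15 (j(H) = H/15 - 8/(-163) = H*(1/15) - 8*(-1/163) = H/15 + 8/163 = 8/163 + H/15)
j(151) + ((-109568 - 36185) - 75898) = (8/163 + (1/15)*151) + ((-109568 - 36185) - 75898) = (8/163 + 151/15) + (-145753 - 75898) = 24733/2445 - 221651 = -541911962/2445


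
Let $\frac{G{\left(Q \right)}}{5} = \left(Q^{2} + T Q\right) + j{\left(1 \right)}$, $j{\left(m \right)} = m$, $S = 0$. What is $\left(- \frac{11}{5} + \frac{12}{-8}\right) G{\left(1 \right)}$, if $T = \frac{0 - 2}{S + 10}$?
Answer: $- \frac{333}{10} \approx -33.3$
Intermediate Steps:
$T = - \frac{1}{5}$ ($T = \frac{0 - 2}{0 + 10} = - \frac{2}{10} = \left(-2\right) \frac{1}{10} = - \frac{1}{5} \approx -0.2$)
$G{\left(Q \right)} = 5 - Q + 5 Q^{2}$ ($G{\left(Q \right)} = 5 \left(\left(Q^{2} - \frac{Q}{5}\right) + 1\right) = 5 \left(1 + Q^{2} - \frac{Q}{5}\right) = 5 - Q + 5 Q^{2}$)
$\left(- \frac{11}{5} + \frac{12}{-8}\right) G{\left(1 \right)} = \left(- \frac{11}{5} + \frac{12}{-8}\right) \left(5 - 1 + 5 \cdot 1^{2}\right) = \left(\left(-11\right) \frac{1}{5} + 12 \left(- \frac{1}{8}\right)\right) \left(5 - 1 + 5 \cdot 1\right) = \left(- \frac{11}{5} - \frac{3}{2}\right) \left(5 - 1 + 5\right) = \left(- \frac{37}{10}\right) 9 = - \frac{333}{10}$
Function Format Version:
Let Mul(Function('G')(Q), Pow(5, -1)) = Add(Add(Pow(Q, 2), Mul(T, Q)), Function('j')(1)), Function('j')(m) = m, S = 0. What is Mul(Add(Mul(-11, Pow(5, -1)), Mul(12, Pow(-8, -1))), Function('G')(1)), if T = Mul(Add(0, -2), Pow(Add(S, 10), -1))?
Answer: Rational(-333, 10) ≈ -33.300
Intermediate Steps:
T = Rational(-1, 5) (T = Mul(Add(0, -2), Pow(Add(0, 10), -1)) = Mul(-2, Pow(10, -1)) = Mul(-2, Rational(1, 10)) = Rational(-1, 5) ≈ -0.20000)
Function('G')(Q) = Add(5, Mul(-1, Q), Mul(5, Pow(Q, 2))) (Function('G')(Q) = Mul(5, Add(Add(Pow(Q, 2), Mul(Rational(-1, 5), Q)), 1)) = Mul(5, Add(1, Pow(Q, 2), Mul(Rational(-1, 5), Q))) = Add(5, Mul(-1, Q), Mul(5, Pow(Q, 2))))
Mul(Add(Mul(-11, Pow(5, -1)), Mul(12, Pow(-8, -1))), Function('G')(1)) = Mul(Add(Mul(-11, Pow(5, -1)), Mul(12, Pow(-8, -1))), Add(5, Mul(-1, 1), Mul(5, Pow(1, 2)))) = Mul(Add(Mul(-11, Rational(1, 5)), Mul(12, Rational(-1, 8))), Add(5, -1, Mul(5, 1))) = Mul(Add(Rational(-11, 5), Rational(-3, 2)), Add(5, -1, 5)) = Mul(Rational(-37, 10), 9) = Rational(-333, 10)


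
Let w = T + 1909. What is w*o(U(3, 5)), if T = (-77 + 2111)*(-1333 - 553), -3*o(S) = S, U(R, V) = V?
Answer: 19171075/3 ≈ 6.3904e+6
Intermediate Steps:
o(S) = -S/3
T = -3836124 (T = 2034*(-1886) = -3836124)
w = -3834215 (w = -3836124 + 1909 = -3834215)
w*o(U(3, 5)) = -(-3834215)*5/3 = -3834215*(-5/3) = 19171075/3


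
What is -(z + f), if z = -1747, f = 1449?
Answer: 298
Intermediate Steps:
-(z + f) = -(-1747 + 1449) = -1*(-298) = 298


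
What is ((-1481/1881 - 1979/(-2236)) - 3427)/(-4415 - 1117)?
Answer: 14413263149/23267127312 ≈ 0.61947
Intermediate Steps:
((-1481/1881 - 1979/(-2236)) - 3427)/(-4415 - 1117) = ((-1481*1/1881 - 1979*(-1/2236)) - 3427)/(-5532) = ((-1481/1881 + 1979/2236) - 3427)*(-1/5532) = (410983/4205916 - 3427)*(-1/5532) = -14413263149/4205916*(-1/5532) = 14413263149/23267127312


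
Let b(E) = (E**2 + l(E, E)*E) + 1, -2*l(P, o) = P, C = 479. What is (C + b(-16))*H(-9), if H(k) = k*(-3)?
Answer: 16416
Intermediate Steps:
H(k) = -3*k
l(P, o) = -P/2
b(E) = 1 + E**2/2 (b(E) = (E**2 + (-E/2)*E) + 1 = (E**2 - E**2/2) + 1 = E**2/2 + 1 = 1 + E**2/2)
(C + b(-16))*H(-9) = (479 + (1 + (1/2)*(-16)**2))*(-3*(-9)) = (479 + (1 + (1/2)*256))*27 = (479 + (1 + 128))*27 = (479 + 129)*27 = 608*27 = 16416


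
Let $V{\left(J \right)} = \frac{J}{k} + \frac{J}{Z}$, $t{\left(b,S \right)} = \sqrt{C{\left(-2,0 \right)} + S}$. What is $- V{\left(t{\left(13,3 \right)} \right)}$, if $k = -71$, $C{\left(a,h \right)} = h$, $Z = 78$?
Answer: $\frac{7 \sqrt{3}}{5538} \approx 0.0021893$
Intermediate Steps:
$t{\left(b,S \right)} = \sqrt{S}$ ($t{\left(b,S \right)} = \sqrt{0 + S} = \sqrt{S}$)
$V{\left(J \right)} = - \frac{7 J}{5538}$ ($V{\left(J \right)} = \frac{J}{-71} + \frac{J}{78} = J \left(- \frac{1}{71}\right) + J \frac{1}{78} = - \frac{J}{71} + \frac{J}{78} = - \frac{7 J}{5538}$)
$- V{\left(t{\left(13,3 \right)} \right)} = - \frac{\left(-7\right) \sqrt{3}}{5538} = \frac{7 \sqrt{3}}{5538}$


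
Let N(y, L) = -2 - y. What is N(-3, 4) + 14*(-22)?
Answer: -307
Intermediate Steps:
N(-3, 4) + 14*(-22) = (-2 - 1*(-3)) + 14*(-22) = (-2 + 3) - 308 = 1 - 308 = -307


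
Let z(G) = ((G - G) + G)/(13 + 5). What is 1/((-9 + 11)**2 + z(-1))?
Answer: 18/71 ≈ 0.25352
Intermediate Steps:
z(G) = G/18 (z(G) = (0 + G)/18 = G*(1/18) = G/18)
1/((-9 + 11)**2 + z(-1)) = 1/((-9 + 11)**2 + (1/18)*(-1)) = 1/(2**2 - 1/18) = 1/(4 - 1/18) = 1/(71/18) = 18/71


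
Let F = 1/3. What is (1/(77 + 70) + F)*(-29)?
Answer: -1450/147 ≈ -9.8640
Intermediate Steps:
F = 1/3 ≈ 0.33333
(1/(77 + 70) + F)*(-29) = (1/(77 + 70) + 1/3)*(-29) = (1/147 + 1/3)*(-29) = (50/147)*(-29) = -1450/147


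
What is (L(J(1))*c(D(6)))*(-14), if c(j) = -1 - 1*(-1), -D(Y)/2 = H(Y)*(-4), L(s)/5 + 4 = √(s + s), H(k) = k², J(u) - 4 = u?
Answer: 0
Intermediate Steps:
J(u) = 4 + u
L(s) = -20 + 5*√2*√s (L(s) = -20 + 5*√(s + s) = -20 + 5*√(2*s) = -20 + 5*(√2*√s) = -20 + 5*√2*√s)
D(Y) = 8*Y² (D(Y) = -2*Y²*(-4) = -(-8)*Y² = 8*Y²)
c(j) = 0 (c(j) = -1 + 1 = 0)
(L(J(1))*c(D(6)))*(-14) = ((-20 + 5*√2*√(4 + 1))*0)*(-14) = ((-20 + 5*√2*√5)*0)*(-14) = ((-20 + 5*√10)*0)*(-14) = 0*(-14) = 0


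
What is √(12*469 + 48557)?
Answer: √54185 ≈ 232.78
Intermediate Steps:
√(12*469 + 48557) = √(5628 + 48557) = √54185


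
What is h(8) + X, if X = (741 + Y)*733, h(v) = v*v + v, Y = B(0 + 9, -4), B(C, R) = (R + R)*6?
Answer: 508041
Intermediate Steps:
B(C, R) = 12*R (B(C, R) = (2*R)*6 = 12*R)
Y = -48 (Y = 12*(-4) = -48)
h(v) = v + v² (h(v) = v² + v = v + v²)
X = 507969 (X = (741 - 48)*733 = 693*733 = 507969)
h(8) + X = 8*(1 + 8) + 507969 = 8*9 + 507969 = 72 + 507969 = 508041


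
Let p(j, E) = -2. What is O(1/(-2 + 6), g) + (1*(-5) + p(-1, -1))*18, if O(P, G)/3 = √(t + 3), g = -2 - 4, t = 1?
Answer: -120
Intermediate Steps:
g = -6
O(P, G) = 6 (O(P, G) = 3*√(1 + 3) = 3*√4 = 3*2 = 6)
O(1/(-2 + 6), g) + (1*(-5) + p(-1, -1))*18 = 6 + (1*(-5) - 2)*18 = 6 + (-5 - 2)*18 = 6 - 7*18 = 6 - 126 = -120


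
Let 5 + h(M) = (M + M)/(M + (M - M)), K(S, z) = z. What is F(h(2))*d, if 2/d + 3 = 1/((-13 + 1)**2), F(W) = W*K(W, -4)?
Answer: -3456/431 ≈ -8.0186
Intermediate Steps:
h(M) = -3 (h(M) = -5 + (M + M)/(M + (M - M)) = -5 + (2*M)/(M + 0) = -5 + (2*M)/M = -5 + 2 = -3)
F(W) = -4*W (F(W) = W*(-4) = -4*W)
d = -288/431 (d = 2/(-3 + 1/((-13 + 1)**2)) = 2/(-3 + 1/((-12)**2)) = 2/(-3 + 1/144) = 2/(-431/144) = 2*(-144/431) = -288/431 ≈ -0.66821)
F(h(2))*d = -4*(-3)*(-288/431) = 12*(-288/431) = -3456/431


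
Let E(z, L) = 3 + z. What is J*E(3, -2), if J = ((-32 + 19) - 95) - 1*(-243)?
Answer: 810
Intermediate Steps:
J = 135 (J = (-13 - 95) + 243 = -108 + 243 = 135)
J*E(3, -2) = 135*(3 + 3) = 135*6 = 810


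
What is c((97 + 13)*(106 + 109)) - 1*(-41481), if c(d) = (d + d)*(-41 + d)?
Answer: 1116747181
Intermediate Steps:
c(d) = 2*d*(-41 + d) (c(d) = (2*d)*(-41 + d) = 2*d*(-41 + d))
c((97 + 13)*(106 + 109)) - 1*(-41481) = 2*((97 + 13)*(106 + 109))*(-41 + (97 + 13)*(106 + 109)) - 1*(-41481) = 2*(110*215)*(-41 + 110*215) + 41481 = 2*23650*(-41 + 23650) + 41481 = 2*23650*23609 + 41481 = 1116705700 + 41481 = 1116747181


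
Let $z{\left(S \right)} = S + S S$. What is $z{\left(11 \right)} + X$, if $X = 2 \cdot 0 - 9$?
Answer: $123$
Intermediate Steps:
$z{\left(S \right)} = S + S^{2}$
$X = -9$ ($X = 0 - 9 = -9$)
$z{\left(11 \right)} + X = 11 \left(1 + 11\right) - 9 = 11 \cdot 12 - 9 = 132 - 9 = 123$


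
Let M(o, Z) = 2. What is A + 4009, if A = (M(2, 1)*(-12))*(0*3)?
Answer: 4009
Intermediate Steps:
A = 0 (A = (2*(-12))*(0*3) = -24*0 = 0)
A + 4009 = 0 + 4009 = 4009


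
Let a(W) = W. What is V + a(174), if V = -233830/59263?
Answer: 10077932/59263 ≈ 170.05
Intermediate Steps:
V = -233830/59263 (V = -233830*1/59263 = -233830/59263 ≈ -3.9456)
V + a(174) = -233830/59263 + 174 = 10077932/59263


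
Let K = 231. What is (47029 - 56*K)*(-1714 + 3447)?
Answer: 59083169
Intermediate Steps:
(47029 - 56*K)*(-1714 + 3447) = (47029 - 56*231)*(-1714 + 3447) = (47029 - 12936)*1733 = 34093*1733 = 59083169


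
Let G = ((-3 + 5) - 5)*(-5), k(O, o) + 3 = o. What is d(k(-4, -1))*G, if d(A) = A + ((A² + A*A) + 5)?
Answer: 495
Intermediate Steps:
k(O, o) = -3 + o
G = 15 (G = (2 - 5)*(-5) = -3*(-5) = 15)
d(A) = 5 + A + 2*A² (d(A) = A + ((A² + A²) + 5) = A + (2*A² + 5) = A + (5 + 2*A²) = 5 + A + 2*A²)
d(k(-4, -1))*G = (5 + (-3 - 1) + 2*(-3 - 1)²)*15 = (5 - 4 + 2*(-4)²)*15 = (5 - 4 + 2*16)*15 = (5 - 4 + 32)*15 = 33*15 = 495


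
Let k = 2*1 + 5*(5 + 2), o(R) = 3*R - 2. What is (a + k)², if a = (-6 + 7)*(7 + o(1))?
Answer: 2025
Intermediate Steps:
o(R) = -2 + 3*R
a = 8 (a = (-6 + 7)*(7 + (-2 + 3*1)) = 1*(7 + (-2 + 3)) = 1*(7 + 1) = 1*8 = 8)
k = 37 (k = 2 + 5*7 = 2 + 35 = 37)
(a + k)² = (8 + 37)² = 45² = 2025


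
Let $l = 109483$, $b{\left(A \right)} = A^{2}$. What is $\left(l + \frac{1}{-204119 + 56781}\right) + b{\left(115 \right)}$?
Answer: $\frac{18079551303}{147338} \approx 1.2271 \cdot 10^{5}$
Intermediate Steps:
$\left(l + \frac{1}{-204119 + 56781}\right) + b{\left(115 \right)} = \left(109483 + \frac{1}{-204119 + 56781}\right) + 115^{2} = \left(109483 + \frac{1}{-147338}\right) + 13225 = \left(109483 - \frac{1}{147338}\right) + 13225 = \frac{16131006253}{147338} + 13225 = \frac{18079551303}{147338}$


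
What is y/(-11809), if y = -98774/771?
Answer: 98774/9104739 ≈ 0.010849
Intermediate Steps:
y = -98774/771 (y = -98774*1/771 = -98774/771 ≈ -128.11)
y/(-11809) = -98774/771/(-11809) = -98774/771*(-1/11809) = 98774/9104739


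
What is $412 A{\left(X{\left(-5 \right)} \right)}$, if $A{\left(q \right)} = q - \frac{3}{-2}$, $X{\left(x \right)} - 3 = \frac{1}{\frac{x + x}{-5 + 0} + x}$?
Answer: $\frac{5150}{3} \approx 1716.7$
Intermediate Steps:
$X{\left(x \right)} = 3 + \frac{5}{3 x}$ ($X{\left(x \right)} = 3 + \frac{1}{\frac{x + x}{-5 + 0} + x} = 3 + \frac{1}{\frac{2 x}{-5} + x} = 3 + \frac{1}{2 x \left(- \frac{1}{5}\right) + x} = 3 + \frac{1}{- \frac{2 x}{5} + x} = 3 + \frac{1}{\frac{3}{5} x} = 3 + \frac{5}{3 x}$)
$A{\left(q \right)} = \frac{3}{2} + q$ ($A{\left(q \right)} = q - - \frac{3}{2} = q + \frac{3}{2} = \frac{3}{2} + q$)
$412 A{\left(X{\left(-5 \right)} \right)} = 412 \left(\frac{3}{2} + \left(3 + \frac{5}{3 \left(-5\right)}\right)\right) = 412 \left(\frac{3}{2} + \left(3 + \frac{5}{3} \left(- \frac{1}{5}\right)\right)\right) = 412 \left(\frac{3}{2} + \left(3 - \frac{1}{3}\right)\right) = 412 \left(\frac{3}{2} + \frac{8}{3}\right) = 412 \cdot \frac{25}{6} = \frac{5150}{3}$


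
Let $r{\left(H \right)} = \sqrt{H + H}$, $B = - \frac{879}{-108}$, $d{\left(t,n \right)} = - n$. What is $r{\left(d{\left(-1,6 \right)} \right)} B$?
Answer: $\frac{293 i \sqrt{3}}{18} \approx 28.194 i$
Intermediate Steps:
$B = \frac{293}{36}$ ($B = \left(-879\right) \left(- \frac{1}{108}\right) = \frac{293}{36} \approx 8.1389$)
$r{\left(H \right)} = \sqrt{2} \sqrt{H}$ ($r{\left(H \right)} = \sqrt{2 H} = \sqrt{2} \sqrt{H}$)
$r{\left(d{\left(-1,6 \right)} \right)} B = \sqrt{2} \sqrt{\left(-1\right) 6} \cdot \frac{293}{36} = \sqrt{2} \sqrt{-6} \cdot \frac{293}{36} = \sqrt{2} i \sqrt{6} \cdot \frac{293}{36} = 2 i \sqrt{3} \cdot \frac{293}{36} = \frac{293 i \sqrt{3}}{18}$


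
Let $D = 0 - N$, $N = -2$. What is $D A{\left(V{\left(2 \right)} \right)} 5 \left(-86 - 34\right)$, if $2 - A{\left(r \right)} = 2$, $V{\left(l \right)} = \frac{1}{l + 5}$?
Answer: $0$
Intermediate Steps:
$D = 2$ ($D = 0 - -2 = 0 + 2 = 2$)
$V{\left(l \right)} = \frac{1}{5 + l}$
$A{\left(r \right)} = 0$ ($A{\left(r \right)} = 2 - 2 = 0$)
$D A{\left(V{\left(2 \right)} \right)} 5 \left(-86 - 34\right) = 2 \cdot 0 \cdot 5 \left(-86 - 34\right) = 0 \cdot 5 \left(-120\right) = 0 \left(-120\right) = 0$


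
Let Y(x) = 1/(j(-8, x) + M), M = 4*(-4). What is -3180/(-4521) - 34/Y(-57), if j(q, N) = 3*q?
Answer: 2050580/1507 ≈ 1360.7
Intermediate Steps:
M = -16
Y(x) = -1/40 (Y(x) = 1/(3*(-8) - 16) = 1/(-24 - 16) = 1/(-40) = -1/40)
-3180/(-4521) - 34/Y(-57) = -3180/(-4521) - 34/(-1/40) = -3180*(-1/4521) - 34*(-40) = 1060/1507 + 1360 = 2050580/1507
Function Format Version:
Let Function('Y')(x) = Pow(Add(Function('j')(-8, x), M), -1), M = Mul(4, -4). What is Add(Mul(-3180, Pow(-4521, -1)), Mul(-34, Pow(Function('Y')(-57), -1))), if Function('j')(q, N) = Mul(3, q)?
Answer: Rational(2050580, 1507) ≈ 1360.7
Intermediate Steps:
M = -16
Function('Y')(x) = Rational(-1, 40) (Function('Y')(x) = Pow(Add(Mul(3, -8), -16), -1) = Pow(Add(-24, -16), -1) = Pow(-40, -1) = Rational(-1, 40))
Add(Mul(-3180, Pow(-4521, -1)), Mul(-34, Pow(Function('Y')(-57), -1))) = Add(Mul(-3180, Pow(-4521, -1)), Mul(-34, Pow(Rational(-1, 40), -1))) = Add(Mul(-3180, Rational(-1, 4521)), Mul(-34, -40)) = Add(Rational(1060, 1507), 1360) = Rational(2050580, 1507)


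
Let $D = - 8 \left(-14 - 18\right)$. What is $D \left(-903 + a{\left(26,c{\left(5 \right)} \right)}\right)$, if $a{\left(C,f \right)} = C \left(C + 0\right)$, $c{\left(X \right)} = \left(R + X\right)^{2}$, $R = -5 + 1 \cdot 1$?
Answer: $-58112$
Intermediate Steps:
$R = -4$ ($R = -5 + 1 = -4$)
$c{\left(X \right)} = \left(-4 + X\right)^{2}$
$D = 256$ ($D = \left(-8\right) \left(-32\right) = 256$)
$a{\left(C,f \right)} = C^{2}$ ($a{\left(C,f \right)} = C C = C^{2}$)
$D \left(-903 + a{\left(26,c{\left(5 \right)} \right)}\right) = 256 \left(-903 + 26^{2}\right) = 256 \left(-903 + 676\right) = 256 \left(-227\right) = -58112$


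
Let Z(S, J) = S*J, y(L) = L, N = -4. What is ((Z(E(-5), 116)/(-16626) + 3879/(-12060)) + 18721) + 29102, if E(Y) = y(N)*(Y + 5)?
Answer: 64082389/1340 ≈ 47823.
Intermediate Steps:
E(Y) = -20 - 4*Y (E(Y) = -4*(Y + 5) = -4*(5 + Y) = -20 - 4*Y)
Z(S, J) = J*S
((Z(E(-5), 116)/(-16626) + 3879/(-12060)) + 18721) + 29102 = (((116*(-20 - 4*(-5)))/(-16626) + 3879/(-12060)) + 18721) + 29102 = (((116*(-20 + 20))*(-1/16626) + 3879*(-1/12060)) + 18721) + 29102 = (((116*0)*(-1/16626) - 431/1340) + 18721) + 29102 = ((0*(-1/16626) - 431/1340) + 18721) + 29102 = ((0 - 431/1340) + 18721) + 29102 = (-431/1340 + 18721) + 29102 = 25085709/1340 + 29102 = 64082389/1340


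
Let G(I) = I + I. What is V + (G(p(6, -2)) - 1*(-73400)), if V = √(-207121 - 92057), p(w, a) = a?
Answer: 73396 + 3*I*√33242 ≈ 73396.0 + 546.97*I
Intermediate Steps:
V = 3*I*√33242 (V = √(-299178) = 3*I*√33242 ≈ 546.97*I)
G(I) = 2*I
V + (G(p(6, -2)) - 1*(-73400)) = 3*I*√33242 + (2*(-2) - 1*(-73400)) = 3*I*√33242 + (-4 + 73400) = 3*I*√33242 + 73396 = 73396 + 3*I*√33242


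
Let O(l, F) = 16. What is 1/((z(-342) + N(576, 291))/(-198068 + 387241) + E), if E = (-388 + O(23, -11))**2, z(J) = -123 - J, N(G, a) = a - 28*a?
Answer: 189173/26178508794 ≈ 7.2263e-6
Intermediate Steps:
N(G, a) = -27*a (N(G, a) = a - 28*a = -27*a)
E = 138384 (E = (-388 + 16)**2 = (-372)**2 = 138384)
1/((z(-342) + N(576, 291))/(-198068 + 387241) + E) = 1/(((-123 - 1*(-342)) - 27*291)/(-198068 + 387241) + 138384) = 1/(((-123 + 342) - 7857)/189173 + 138384) = 1/((219 - 7857)*(1/189173) + 138384) = 1/(-7638*1/189173 + 138384) = 1/(-7638/189173 + 138384) = 1/(26178508794/189173) = 189173/26178508794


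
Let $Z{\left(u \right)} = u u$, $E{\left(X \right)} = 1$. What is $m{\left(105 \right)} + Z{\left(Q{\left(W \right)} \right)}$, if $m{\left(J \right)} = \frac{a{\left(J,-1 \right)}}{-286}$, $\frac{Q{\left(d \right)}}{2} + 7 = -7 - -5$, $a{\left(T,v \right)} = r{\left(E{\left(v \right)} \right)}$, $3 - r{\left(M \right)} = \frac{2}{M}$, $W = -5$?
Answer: $\frac{92663}{286} \approx 324.0$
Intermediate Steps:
$r{\left(M \right)} = 3 - \frac{2}{M}$
$a{\left(T,v \right)} = 1$ ($a{\left(T,v \right)} = 3 - \frac{2}{1} = 3 - 2 = 1$)
$Q{\left(d \right)} = -18$ ($Q{\left(d \right)} = -14 + 2 \left(-7 - -5\right) = -14 + 2 \left(-7 + 5\right) = -14 + 2 \left(-2\right) = -14 - 4 = -18$)
$Z{\left(u \right)} = u^{2}$
$m{\left(J \right)} = - \frac{1}{286}$ ($m{\left(J \right)} = 1 \frac{1}{-286} = 1 \left(- \frac{1}{286}\right) = - \frac{1}{286}$)
$m{\left(105 \right)} + Z{\left(Q{\left(W \right)} \right)} = - \frac{1}{286} + \left(-18\right)^{2} = - \frac{1}{286} + 324 = \frac{92663}{286}$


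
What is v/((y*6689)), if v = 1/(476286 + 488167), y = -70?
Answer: -1/451585828190 ≈ -2.2144e-12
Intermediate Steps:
v = 1/964453 ≈ 1.0369e-6
v/((y*6689)) = 1/(964453*((-70*6689))) = (1/964453)/(-468230) = (1/964453)*(-1/468230) = -1/451585828190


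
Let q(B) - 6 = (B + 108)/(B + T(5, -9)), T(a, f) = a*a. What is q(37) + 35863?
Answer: 2224023/62 ≈ 35871.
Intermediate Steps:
T(a, f) = a**2
q(B) = 6 + (108 + B)/(25 + B) (q(B) = 6 + (B + 108)/(B + 5**2) = 6 + (108 + B)/(B + 25) = 6 + (108 + B)/(25 + B))
q(37) + 35863 = (258 + 7*37)/(25 + 37) + 35863 = (258 + 259)/62 + 35863 = (1/62)*517 + 35863 = 517/62 + 35863 = 2224023/62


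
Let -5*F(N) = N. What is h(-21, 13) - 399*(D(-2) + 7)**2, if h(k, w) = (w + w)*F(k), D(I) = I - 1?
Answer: -31374/5 ≈ -6274.8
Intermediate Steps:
D(I) = -1 + I
F(N) = -N/5
h(k, w) = -2*k*w/5 (h(k, w) = (w + w)*(-k/5) = (2*w)*(-k/5) = -2*k*w/5)
h(-21, 13) - 399*(D(-2) + 7)**2 = -2/5*(-21)*13 - 399*((-1 - 2) + 7)**2 = 546/5 - 399*(-3 + 7)**2 = 546/5 - 399*4**2 = 546/5 - 399*16 = 546/5 - 6384 = -31374/5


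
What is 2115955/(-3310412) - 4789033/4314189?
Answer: -24982302097091/14281743035868 ≈ -1.7492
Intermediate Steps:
2115955/(-3310412) - 4789033/4314189 = 2115955*(-1/3310412) - 4789033*1/4314189 = -2115955/3310412 - 4789033/4314189 = -24982302097091/14281743035868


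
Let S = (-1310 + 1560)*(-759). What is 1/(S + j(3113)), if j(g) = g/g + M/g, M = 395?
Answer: -3113/590688242 ≈ -5.2701e-6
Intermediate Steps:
j(g) = 1 + 395/g (j(g) = g/g + 395/g = 1 + 395/g)
S = -189750 (S = 250*(-759) = -189750)
1/(S + j(3113)) = 1/(-189750 + (395 + 3113)/3113) = 1/(-189750 + (1/3113)*3508) = 1/(-189750 + 3508/3113) = 1/(-590688242/3113) = -3113/590688242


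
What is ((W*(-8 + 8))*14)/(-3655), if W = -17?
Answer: 0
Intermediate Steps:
((W*(-8 + 8))*14)/(-3655) = (-17*(-8 + 8)*14)/(-3655) = (-17*0*14)*(-1/3655) = (0*14)*(-1/3655) = 0*(-1/3655) = 0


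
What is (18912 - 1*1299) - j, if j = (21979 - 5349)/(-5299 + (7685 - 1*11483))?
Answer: 160242091/9097 ≈ 17615.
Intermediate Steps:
j = -16630/9097 (j = 16630/(-5299 + (7685 - 11483)) = 16630/(-5299 - 3798) = 16630/(-9097) = 16630*(-1/9097) = -16630/9097 ≈ -1.8281)
(18912 - 1*1299) - j = (18912 - 1*1299) - 1*(-16630/9097) = (18912 - 1299) + 16630/9097 = 17613 + 16630/9097 = 160242091/9097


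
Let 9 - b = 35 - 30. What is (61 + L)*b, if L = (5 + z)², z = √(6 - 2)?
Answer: 440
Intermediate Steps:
z = 2 (z = √4 = 2)
b = 4 (b = 9 - (35 - 30) = 9 - 1*5 = 9 - 5 = 4)
L = 49 (L = (5 + 2)² = 7² = 49)
(61 + L)*b = (61 + 49)*4 = 110*4 = 440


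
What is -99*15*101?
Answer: -149985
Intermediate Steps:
-99*15*101 = -1485*101 = -149985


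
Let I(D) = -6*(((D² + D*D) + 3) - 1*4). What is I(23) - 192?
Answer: -6534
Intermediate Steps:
I(D) = 6 - 12*D² (I(D) = -6*(((D² + D²) + 3) - 4) = -6*((2*D² + 3) - 4) = -6*((3 + 2*D²) - 4) = -6*(-1 + 2*D²) = 6 - 12*D²)
I(23) - 192 = (6 - 12*23²) - 192 = (6 - 12*529) - 192 = (6 - 6348) - 192 = -6342 - 192 = -6534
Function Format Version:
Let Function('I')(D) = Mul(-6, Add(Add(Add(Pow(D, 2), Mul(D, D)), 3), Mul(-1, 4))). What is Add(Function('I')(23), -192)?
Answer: -6534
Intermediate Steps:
Function('I')(D) = Add(6, Mul(-12, Pow(D, 2))) (Function('I')(D) = Mul(-6, Add(Add(Add(Pow(D, 2), Pow(D, 2)), 3), -4)) = Mul(-6, Add(Add(Mul(2, Pow(D, 2)), 3), -4)) = Mul(-6, Add(Add(3, Mul(2, Pow(D, 2))), -4)) = Mul(-6, Add(-1, Mul(2, Pow(D, 2)))) = Add(6, Mul(-12, Pow(D, 2))))
Add(Function('I')(23), -192) = Add(Add(6, Mul(-12, Pow(23, 2))), -192) = Add(Add(6, Mul(-12, 529)), -192) = Add(Add(6, -6348), -192) = Add(-6342, -192) = -6534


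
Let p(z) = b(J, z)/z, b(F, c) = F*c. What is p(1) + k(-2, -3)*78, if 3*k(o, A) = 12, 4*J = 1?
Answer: 1249/4 ≈ 312.25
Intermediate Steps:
J = 1/4 (J = (1/4)*1 = 1/4 ≈ 0.25000)
k(o, A) = 4 (k(o, A) = (1/3)*12 = 4)
p(z) = 1/4 (p(z) = (z/4)/z = 1/4)
p(1) + k(-2, -3)*78 = 1/4 + 4*78 = 1/4 + 312 = 1249/4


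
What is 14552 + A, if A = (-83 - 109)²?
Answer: 51416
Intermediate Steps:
A = 36864 (A = (-192)² = 36864)
14552 + A = 14552 + 36864 = 51416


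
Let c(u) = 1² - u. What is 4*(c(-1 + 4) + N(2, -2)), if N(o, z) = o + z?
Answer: -8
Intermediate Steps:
c(u) = 1 - u
4*(c(-1 + 4) + N(2, -2)) = 4*((1 - (-1 + 4)) + (2 - 2)) = 4*((1 - 1*3) + 0) = 4*((1 - 3) + 0) = 4*(-2 + 0) = 4*(-2) = -8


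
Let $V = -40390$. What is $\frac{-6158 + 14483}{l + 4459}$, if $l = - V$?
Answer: $\frac{8325}{44849} \approx 0.18562$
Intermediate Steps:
$l = 40390$ ($l = \left(-1\right) \left(-40390\right) = 40390$)
$\frac{-6158 + 14483}{l + 4459} = \frac{-6158 + 14483}{40390 + 4459} = \frac{8325}{44849}$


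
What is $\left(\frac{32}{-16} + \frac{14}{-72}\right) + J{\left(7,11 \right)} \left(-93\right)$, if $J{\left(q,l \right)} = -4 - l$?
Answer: $\frac{50141}{36} \approx 1392.8$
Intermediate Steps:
$\left(\frac{32}{-16} + \frac{14}{-72}\right) + J{\left(7,11 \right)} \left(-93\right) = \left(\frac{32}{-16} + \frac{14}{-72}\right) + \left(-4 - 11\right) \left(-93\right) = \left(32 \left(- \frac{1}{16}\right) + 14 \left(- \frac{1}{72}\right)\right) + \left(-4 - 11\right) \left(-93\right) = \left(-2 - \frac{7}{36}\right) - -1395 = - \frac{79}{36} + 1395 = \frac{50141}{36}$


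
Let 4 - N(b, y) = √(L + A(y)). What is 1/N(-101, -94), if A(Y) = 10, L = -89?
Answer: 4/95 + I*√79/95 ≈ 0.042105 + 0.09356*I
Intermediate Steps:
N(b, y) = 4 - I*√79 (N(b, y) = 4 - √(-89 + 10) = 4 - √(-79) = 4 - I*√79)
1/N(-101, -94) = 1/(4 - I*√79)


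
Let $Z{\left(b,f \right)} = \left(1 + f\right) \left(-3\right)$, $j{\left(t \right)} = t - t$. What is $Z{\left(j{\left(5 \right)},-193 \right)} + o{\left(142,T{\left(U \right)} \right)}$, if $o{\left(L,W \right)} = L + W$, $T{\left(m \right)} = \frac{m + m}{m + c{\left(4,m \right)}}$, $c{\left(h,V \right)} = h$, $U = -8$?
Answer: $722$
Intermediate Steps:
$j{\left(t \right)} = 0$
$Z{\left(b,f \right)} = -3 - 3 f$
$T{\left(m \right)} = \frac{2 m}{4 + m}$ ($T{\left(m \right)} = \frac{m + m}{m + 4} = \frac{2 m}{4 + m}$)
$Z{\left(j{\left(5 \right)},-193 \right)} + o{\left(142,T{\left(U \right)} \right)} = \left(-3 - -579\right) + \left(142 + 2 \left(-8\right) \frac{1}{4 - 8}\right) = \left(-3 + 579\right) + \left(142 + 2 \left(-8\right) \frac{1}{-4}\right) = 576 + \left(142 + 2 \left(-8\right) \left(- \frac{1}{4}\right)\right) = 576 + \left(142 + 4\right) = 576 + 146 = 722$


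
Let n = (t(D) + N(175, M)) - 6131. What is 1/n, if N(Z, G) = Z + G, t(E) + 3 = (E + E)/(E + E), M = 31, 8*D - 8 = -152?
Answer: -1/5927 ≈ -0.00016872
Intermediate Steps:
D = -18 (D = 1 + (1/8)*(-152) = 1 - 19 = -18)
t(E) = -2 (t(E) = -3 + (E + E)/(E + E) = -3 + (2*E)/((2*E)) = -3 + (2*E)*(1/(2*E)) = -3 + 1 = -2)
N(Z, G) = G + Z
n = -5927 (n = (-2 + (31 + 175)) - 6131 = (-2 + 206) - 6131 = 204 - 6131 = -5927)
1/n = 1/(-5927) = -1/5927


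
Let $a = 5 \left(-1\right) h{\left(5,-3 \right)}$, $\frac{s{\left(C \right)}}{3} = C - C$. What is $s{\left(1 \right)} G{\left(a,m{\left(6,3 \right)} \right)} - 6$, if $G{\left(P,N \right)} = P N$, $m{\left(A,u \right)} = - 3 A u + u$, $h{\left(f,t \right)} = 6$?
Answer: $-6$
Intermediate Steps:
$s{\left(C \right)} = 0$ ($s{\left(C \right)} = 3 \left(C - C\right) = 3 \cdot 0 = 0$)
$m{\left(A,u \right)} = u - 3 A u$ ($m{\left(A,u \right)} = - 3 A u + u = u - 3 A u$)
$a = -30$ ($a = 5 \left(-1\right) 6 = \left(-5\right) 6 = -30$)
$G{\left(P,N \right)} = N P$
$s{\left(1 \right)} G{\left(a,m{\left(6,3 \right)} \right)} - 6 = 0 \cdot 3 \left(1 - 18\right) \left(-30\right) - 6 = 0 \cdot 3 \left(-17\right) \left(-30\right) - 6 = 0 \left(\left(-51\right) \left(-30\right)\right) - 6 = 0 \cdot 1530 - 6 = 0 - 6 = -6$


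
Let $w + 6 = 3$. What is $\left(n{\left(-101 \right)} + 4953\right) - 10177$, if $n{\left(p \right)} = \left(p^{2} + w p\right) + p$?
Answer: $5179$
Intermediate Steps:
$w = -3$ ($w = -6 + 3 = -3$)
$n{\left(p \right)} = p^{2} - 2 p$ ($n{\left(p \right)} = \left(p^{2} - 3 p\right) + p = p^{2} - 2 p$)
$\left(n{\left(-101 \right)} + 4953\right) - 10177 = \left(- 101 \left(-2 - 101\right) + 4953\right) - 10177 = \left(\left(-101\right) \left(-103\right) + 4953\right) - 10177 = \left(10403 + 4953\right) - 10177 = 15356 - 10177 = 5179$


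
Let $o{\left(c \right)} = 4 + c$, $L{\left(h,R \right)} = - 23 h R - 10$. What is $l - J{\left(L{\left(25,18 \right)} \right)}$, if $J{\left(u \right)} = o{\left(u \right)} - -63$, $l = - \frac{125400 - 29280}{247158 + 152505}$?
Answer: $\frac{457070571}{44407} \approx 10293.0$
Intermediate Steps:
$L{\left(h,R \right)} = -10 - 23 R h$ ($L{\left(h,R \right)} = - 23 R h - 10 = -10 - 23 R h$)
$l = - \frac{10680}{44407}$ ($l = - \frac{96120}{399663} = \left(-1\right) \frac{10680}{44407} = - \frac{10680}{44407} \approx -0.2405$)
$J{\left(u \right)} = 67 + u$ ($J{\left(u \right)} = \left(4 + u\right) - -63 = \left(4 + u\right) + 63 = 67 + u$)
$l - J{\left(L{\left(25,18 \right)} \right)} = - \frac{10680}{44407} - \left(67 - \left(10 + 414 \cdot 25\right)\right) = - \frac{10680}{44407} - \left(67 - 10360\right) = - \frac{10680}{44407} - -10293 = - \frac{10680}{44407} + 10293 = \frac{457070571}{44407}$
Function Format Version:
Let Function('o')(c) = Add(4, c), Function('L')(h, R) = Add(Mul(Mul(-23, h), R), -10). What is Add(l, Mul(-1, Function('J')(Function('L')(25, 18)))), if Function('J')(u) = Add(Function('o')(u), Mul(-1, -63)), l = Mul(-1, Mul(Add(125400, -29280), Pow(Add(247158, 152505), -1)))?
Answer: Rational(457070571, 44407) ≈ 10293.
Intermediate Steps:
Function('L')(h, R) = Add(-10, Mul(-23, R, h)) (Function('L')(h, R) = Add(Mul(-23, R, h), -10) = Add(-10, Mul(-23, R, h)))
l = Rational(-10680, 44407) (l = Mul(-1, Mul(96120, Pow(399663, -1))) = Mul(-1, Mul(96120, Rational(1, 399663))) = Mul(-1, Rational(10680, 44407)) = Rational(-10680, 44407) ≈ -0.24050)
Function('J')(u) = Add(67, u) (Function('J')(u) = Add(Add(4, u), Mul(-1, -63)) = Add(Add(4, u), 63) = Add(67, u))
Add(l, Mul(-1, Function('J')(Function('L')(25, 18)))) = Add(Rational(-10680, 44407), Mul(-1, Add(67, Add(-10, Mul(-23, 18, 25))))) = Add(Rational(-10680, 44407), Mul(-1, Add(67, Add(-10, -10350)))) = Add(Rational(-10680, 44407), Mul(-1, Add(67, -10360))) = Add(Rational(-10680, 44407), Mul(-1, -10293)) = Add(Rational(-10680, 44407), 10293) = Rational(457070571, 44407)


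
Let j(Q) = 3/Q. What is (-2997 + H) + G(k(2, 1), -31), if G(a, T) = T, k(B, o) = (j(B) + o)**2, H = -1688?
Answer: -4716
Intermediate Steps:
k(B, o) = (o + 3/B)**2 (k(B, o) = (3/B + o)**2 = (o + 3/B)**2)
(-2997 + H) + G(k(2, 1), -31) = (-2997 - 1688) - 31 = -4685 - 31 = -4716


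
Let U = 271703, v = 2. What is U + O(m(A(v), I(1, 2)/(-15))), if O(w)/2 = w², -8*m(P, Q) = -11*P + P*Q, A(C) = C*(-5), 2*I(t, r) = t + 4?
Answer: 78362689/288 ≈ 2.7209e+5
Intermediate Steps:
I(t, r) = 2 + t/2 (I(t, r) = (t + 4)/2 = (4 + t)/2 = 2 + t/2)
A(C) = -5*C
m(P, Q) = 11*P/8 - P*Q/8 (m(P, Q) = -(-11*P + P*Q)/8 = 11*P/8 - P*Q/8)
O(w) = 2*w²
U + O(m(A(v), I(1, 2)/(-15))) = 271703 + 2*((-5*2)*(11 - (2 + (½)*1)/(-15))/8)² = 271703 + 2*((⅛)*(-10)*(11 - (2 + ½)*(-1)/15))² = 271703 + 2*((⅛)*(-10)*(11 - 5*(-1)/(2*15)))² = 271703 + 2*((⅛)*(-10)*(11 - 1*(-⅙)))² = 271703 + 2*((⅛)*(-10)*(11 + ⅙))² = 271703 + 2*((⅛)*(-10)*(67/6))² = 271703 + 2*(-335/24)² = 271703 + 2*(112225/576) = 271703 + 112225/288 = 78362689/288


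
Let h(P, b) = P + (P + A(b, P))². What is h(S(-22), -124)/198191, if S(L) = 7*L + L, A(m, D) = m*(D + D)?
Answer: 1889814608/198191 ≈ 9535.3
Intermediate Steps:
A(m, D) = 2*D*m (A(m, D) = m*(2*D) = 2*D*m)
S(L) = 8*L
h(P, b) = P + (P + 2*P*b)²
h(S(-22), -124)/198191 = ((8*(-22))*(1 + (8*(-22))*(1 + 2*(-124))²))/198191 = -176*(1 - 176*(1 - 248)²)*(1/198191) = -176*(1 - 176*(-247)²)*(1/198191) = -176*(1 - 176*61009)*(1/198191) = -176*(1 - 10737584)*(1/198191) = -176*(-10737583)*(1/198191) = 1889814608*(1/198191) = 1889814608/198191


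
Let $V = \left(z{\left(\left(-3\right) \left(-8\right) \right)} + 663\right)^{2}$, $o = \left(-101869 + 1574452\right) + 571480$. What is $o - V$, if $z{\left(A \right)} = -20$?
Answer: $1630614$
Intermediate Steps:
$o = 2044063$ ($o = 1472583 + 571480 = 2044063$)
$V = 413449$ ($V = \left(-20 + 663\right)^{2} = 643^{2} = 413449$)
$o - V = 2044063 - 413449 = 1630614$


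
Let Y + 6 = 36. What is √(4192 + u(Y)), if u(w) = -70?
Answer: 3*√458 ≈ 64.203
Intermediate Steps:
Y = 30 (Y = -6 + 36 = 30)
√(4192 + u(Y)) = √(4192 - 70) = √4122 = 3*√458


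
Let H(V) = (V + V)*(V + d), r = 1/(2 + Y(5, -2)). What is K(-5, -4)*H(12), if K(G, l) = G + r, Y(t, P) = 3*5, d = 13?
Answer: -50400/17 ≈ -2964.7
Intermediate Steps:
Y(t, P) = 15
r = 1/17 (r = 1/(2 + 15) = 1/17 ≈ 0.058824)
K(G, l) = 1/17 + G (K(G, l) = G + 1/17 = 1/17 + G)
H(V) = 2*V*(13 + V) (H(V) = (V + V)*(V + 13) = (2*V)*(13 + V) = 2*V*(13 + V))
K(-5, -4)*H(12) = (1/17 - 5)*(2*12*(13 + 12)) = -168*12*25/17 = -84/17*600 = -50400/17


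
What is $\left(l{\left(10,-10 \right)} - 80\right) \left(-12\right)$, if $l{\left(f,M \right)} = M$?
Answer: $1080$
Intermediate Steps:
$\left(l{\left(10,-10 \right)} - 80\right) \left(-12\right) = \left(-10 - 80\right) \left(-12\right) = \left(-90\right) \left(-12\right) = 1080$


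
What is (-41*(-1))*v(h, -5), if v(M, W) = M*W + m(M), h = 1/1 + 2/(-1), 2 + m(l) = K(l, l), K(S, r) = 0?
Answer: 123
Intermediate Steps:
m(l) = -2 (m(l) = -2 + 0 = -2)
h = -1 (h = 1*1 + 2*(-1) = 1 - 2 = -1)
v(M, W) = -2 + M*W (v(M, W) = M*W - 2 = -2 + M*W)
(-41*(-1))*v(h, -5) = (-41*(-1))*(-2 - 1*(-5)) = 41*(-2 + 5) = 41*3 = 123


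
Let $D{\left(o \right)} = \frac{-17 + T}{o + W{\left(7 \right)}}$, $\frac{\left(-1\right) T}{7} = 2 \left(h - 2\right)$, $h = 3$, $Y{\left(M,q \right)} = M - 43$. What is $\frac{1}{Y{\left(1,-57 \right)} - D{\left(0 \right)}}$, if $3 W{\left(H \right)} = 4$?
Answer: $- \frac{4}{75} \approx -0.053333$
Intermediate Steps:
$Y{\left(M,q \right)} = -43 + M$ ($Y{\left(M,q \right)} = M - 43 = -43 + M$)
$W{\left(H \right)} = \frac{4}{3}$ ($W{\left(H \right)} = \frac{1}{3} \cdot 4 = \frac{4}{3}$)
$T = -14$ ($T = - 7 \cdot 2 \left(3 - 2\right) = - 7 \cdot 2 \cdot 1 = \left(-7\right) 2 = -14$)
$D{\left(o \right)} = - \frac{31}{\frac{4}{3} + o}$ ($D{\left(o \right)} = \frac{-17 - 14}{o + \frac{4}{3}} = - \frac{31}{\frac{4}{3} + o}$)
$\frac{1}{Y{\left(1,-57 \right)} - D{\left(0 \right)}} = \frac{1}{\left(-43 + 1\right) - - \frac{93}{4 + 3 \cdot 0}} = \frac{1}{-42 - - \frac{93}{4 + 0}} = \frac{1}{-42 - - \frac{93}{4}} = \frac{1}{-42 + \frac{93}{4}} = \frac{1}{- \frac{75}{4}} = - \frac{4}{75}$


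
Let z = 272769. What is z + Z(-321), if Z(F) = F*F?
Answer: 375810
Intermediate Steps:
Z(F) = F²
z + Z(-321) = 272769 + (-321)² = 272769 + 103041 = 375810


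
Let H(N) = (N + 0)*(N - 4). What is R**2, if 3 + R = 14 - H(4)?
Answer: 121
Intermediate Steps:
H(N) = N*(-4 + N)
R = 11 (R = -3 + (14 - 4*(-4 + 4)) = -3 + (14 - 4*0) = -3 + (14 - 1*0) = -3 + (14 + 0) = -3 + 14 = 11)
R**2 = 11**2 = 121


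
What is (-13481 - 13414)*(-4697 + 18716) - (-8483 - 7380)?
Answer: -377025142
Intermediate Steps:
(-13481 - 13414)*(-4697 + 18716) - (-8483 - 7380) = -26895*14019 - 1*(-15863) = -377041005 + 15863 = -377025142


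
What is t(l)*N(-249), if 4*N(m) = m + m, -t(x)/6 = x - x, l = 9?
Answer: 0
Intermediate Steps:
t(x) = 0 (t(x) = -6*(x - x) = -6*0 = 0)
N(m) = m/2 (N(m) = (m + m)/4 = (2*m)/4 = m/2)
t(l)*N(-249) = 0*((1/2)*(-249)) = 0*(-249/2) = 0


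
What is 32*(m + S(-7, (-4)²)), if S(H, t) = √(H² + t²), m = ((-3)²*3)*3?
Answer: 2592 + 32*√305 ≈ 3150.9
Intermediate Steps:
m = 81 (m = (9*3)*3 = 27*3 = 81)
32*(m + S(-7, (-4)²)) = 32*(81 + √((-7)² + ((-4)²)²)) = 32*(81 + √(49 + 16²)) = 32*(81 + √(49 + 256)) = 32*(81 + √305) = 2592 + 32*√305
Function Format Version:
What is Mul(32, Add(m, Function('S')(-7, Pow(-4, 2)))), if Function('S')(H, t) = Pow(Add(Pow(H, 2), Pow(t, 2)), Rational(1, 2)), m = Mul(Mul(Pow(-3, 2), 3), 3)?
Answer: Add(2592, Mul(32, Pow(305, Rational(1, 2)))) ≈ 3150.9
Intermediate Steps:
m = 81 (m = Mul(Mul(9, 3), 3) = Mul(27, 3) = 81)
Mul(32, Add(m, Function('S')(-7, Pow(-4, 2)))) = Mul(32, Add(81, Pow(Add(Pow(-7, 2), Pow(Pow(-4, 2), 2)), Rational(1, 2)))) = Mul(32, Add(81, Pow(Add(49, Pow(16, 2)), Rational(1, 2)))) = Mul(32, Add(81, Pow(Add(49, 256), Rational(1, 2)))) = Mul(32, Add(81, Pow(305, Rational(1, 2)))) = Add(2592, Mul(32, Pow(305, Rational(1, 2))))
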